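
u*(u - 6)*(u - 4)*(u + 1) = u^4 - 9*u^3 + 14*u^2 + 24*u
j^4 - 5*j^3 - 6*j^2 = j^2*(j - 6)*(j + 1)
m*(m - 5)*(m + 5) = m^3 - 25*m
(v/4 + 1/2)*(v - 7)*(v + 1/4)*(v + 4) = v^4/4 - 3*v^3/16 - 137*v^2/16 - 129*v/8 - 7/2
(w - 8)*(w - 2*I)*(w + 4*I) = w^3 - 8*w^2 + 2*I*w^2 + 8*w - 16*I*w - 64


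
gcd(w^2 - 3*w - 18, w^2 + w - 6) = w + 3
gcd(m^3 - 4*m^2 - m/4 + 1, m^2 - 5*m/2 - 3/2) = m + 1/2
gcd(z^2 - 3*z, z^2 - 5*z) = z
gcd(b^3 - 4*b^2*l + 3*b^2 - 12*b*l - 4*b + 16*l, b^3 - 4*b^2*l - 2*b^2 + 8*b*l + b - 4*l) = b^2 - 4*b*l - b + 4*l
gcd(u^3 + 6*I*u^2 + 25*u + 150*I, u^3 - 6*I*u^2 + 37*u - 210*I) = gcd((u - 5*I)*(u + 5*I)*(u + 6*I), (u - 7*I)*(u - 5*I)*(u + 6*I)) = u^2 + I*u + 30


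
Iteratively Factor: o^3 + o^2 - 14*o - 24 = (o + 3)*(o^2 - 2*o - 8) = (o - 4)*(o + 3)*(o + 2)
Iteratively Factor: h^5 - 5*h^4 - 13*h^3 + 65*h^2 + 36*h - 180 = (h - 3)*(h^4 - 2*h^3 - 19*h^2 + 8*h + 60) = (h - 3)*(h - 2)*(h^3 - 19*h - 30) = (h - 3)*(h - 2)*(h + 2)*(h^2 - 2*h - 15) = (h - 5)*(h - 3)*(h - 2)*(h + 2)*(h + 3)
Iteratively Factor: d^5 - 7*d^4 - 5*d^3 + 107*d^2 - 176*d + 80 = (d + 4)*(d^4 - 11*d^3 + 39*d^2 - 49*d + 20) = (d - 4)*(d + 4)*(d^3 - 7*d^2 + 11*d - 5) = (d - 4)*(d - 1)*(d + 4)*(d^2 - 6*d + 5) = (d - 4)*(d - 1)^2*(d + 4)*(d - 5)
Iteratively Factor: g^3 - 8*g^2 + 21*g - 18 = (g - 3)*(g^2 - 5*g + 6) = (g - 3)*(g - 2)*(g - 3)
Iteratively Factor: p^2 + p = (p)*(p + 1)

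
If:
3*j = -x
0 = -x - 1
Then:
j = 1/3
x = -1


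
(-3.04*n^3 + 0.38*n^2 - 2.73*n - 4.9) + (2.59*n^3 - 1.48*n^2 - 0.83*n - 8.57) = -0.45*n^3 - 1.1*n^2 - 3.56*n - 13.47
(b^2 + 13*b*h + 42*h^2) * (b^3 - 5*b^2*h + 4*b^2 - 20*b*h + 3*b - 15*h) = b^5 + 8*b^4*h + 4*b^4 - 23*b^3*h^2 + 32*b^3*h + 3*b^3 - 210*b^2*h^3 - 92*b^2*h^2 + 24*b^2*h - 840*b*h^3 - 69*b*h^2 - 630*h^3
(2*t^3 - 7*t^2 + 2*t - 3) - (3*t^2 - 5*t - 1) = 2*t^3 - 10*t^2 + 7*t - 2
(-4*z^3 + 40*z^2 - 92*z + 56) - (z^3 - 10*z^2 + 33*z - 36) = -5*z^3 + 50*z^2 - 125*z + 92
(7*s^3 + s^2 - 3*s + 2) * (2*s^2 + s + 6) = 14*s^5 + 9*s^4 + 37*s^3 + 7*s^2 - 16*s + 12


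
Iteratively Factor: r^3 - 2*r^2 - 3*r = (r)*(r^2 - 2*r - 3) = r*(r + 1)*(r - 3)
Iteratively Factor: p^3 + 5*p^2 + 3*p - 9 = (p - 1)*(p^2 + 6*p + 9) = (p - 1)*(p + 3)*(p + 3)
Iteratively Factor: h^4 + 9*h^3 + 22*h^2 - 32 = (h + 4)*(h^3 + 5*h^2 + 2*h - 8) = (h + 4)^2*(h^2 + h - 2) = (h + 2)*(h + 4)^2*(h - 1)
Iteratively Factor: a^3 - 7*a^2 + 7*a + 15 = (a - 3)*(a^2 - 4*a - 5) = (a - 5)*(a - 3)*(a + 1)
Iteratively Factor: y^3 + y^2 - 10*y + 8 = (y - 1)*(y^2 + 2*y - 8) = (y - 2)*(y - 1)*(y + 4)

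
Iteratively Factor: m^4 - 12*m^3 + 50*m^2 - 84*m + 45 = (m - 5)*(m^3 - 7*m^2 + 15*m - 9) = (m - 5)*(m - 1)*(m^2 - 6*m + 9) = (m - 5)*(m - 3)*(m - 1)*(m - 3)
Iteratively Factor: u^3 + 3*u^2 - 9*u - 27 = (u + 3)*(u^2 - 9) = (u - 3)*(u + 3)*(u + 3)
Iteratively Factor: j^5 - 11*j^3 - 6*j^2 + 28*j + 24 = (j - 2)*(j^4 + 2*j^3 - 7*j^2 - 20*j - 12) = (j - 2)*(j + 1)*(j^3 + j^2 - 8*j - 12) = (j - 3)*(j - 2)*(j + 1)*(j^2 + 4*j + 4) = (j - 3)*(j - 2)*(j + 1)*(j + 2)*(j + 2)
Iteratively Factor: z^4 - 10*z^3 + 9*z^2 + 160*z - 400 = (z + 4)*(z^3 - 14*z^2 + 65*z - 100) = (z - 4)*(z + 4)*(z^2 - 10*z + 25) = (z - 5)*(z - 4)*(z + 4)*(z - 5)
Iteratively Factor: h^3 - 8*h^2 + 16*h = (h)*(h^2 - 8*h + 16) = h*(h - 4)*(h - 4)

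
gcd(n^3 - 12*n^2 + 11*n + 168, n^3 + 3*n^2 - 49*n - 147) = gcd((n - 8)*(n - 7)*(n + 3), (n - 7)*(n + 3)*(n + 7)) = n^2 - 4*n - 21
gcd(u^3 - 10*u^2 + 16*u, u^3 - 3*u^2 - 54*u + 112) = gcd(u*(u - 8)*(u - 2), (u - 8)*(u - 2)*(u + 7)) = u^2 - 10*u + 16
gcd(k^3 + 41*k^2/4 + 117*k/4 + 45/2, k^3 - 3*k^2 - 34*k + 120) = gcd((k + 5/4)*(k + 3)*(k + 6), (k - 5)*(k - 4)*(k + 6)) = k + 6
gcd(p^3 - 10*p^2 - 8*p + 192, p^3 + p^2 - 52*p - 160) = p^2 - 4*p - 32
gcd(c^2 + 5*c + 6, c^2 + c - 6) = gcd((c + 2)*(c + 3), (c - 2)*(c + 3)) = c + 3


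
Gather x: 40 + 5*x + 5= 5*x + 45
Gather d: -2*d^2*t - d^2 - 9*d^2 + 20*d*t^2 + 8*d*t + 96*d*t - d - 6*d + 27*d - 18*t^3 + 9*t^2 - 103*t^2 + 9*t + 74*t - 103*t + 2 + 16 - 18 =d^2*(-2*t - 10) + d*(20*t^2 + 104*t + 20) - 18*t^3 - 94*t^2 - 20*t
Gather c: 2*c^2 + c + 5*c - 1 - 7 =2*c^2 + 6*c - 8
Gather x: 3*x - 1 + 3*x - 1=6*x - 2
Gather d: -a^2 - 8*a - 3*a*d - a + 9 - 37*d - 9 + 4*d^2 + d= -a^2 - 9*a + 4*d^2 + d*(-3*a - 36)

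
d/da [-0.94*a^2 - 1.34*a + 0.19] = -1.88*a - 1.34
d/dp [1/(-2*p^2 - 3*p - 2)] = (4*p + 3)/(2*p^2 + 3*p + 2)^2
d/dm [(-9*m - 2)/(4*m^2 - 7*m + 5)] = (36*m^2 + 16*m - 59)/(16*m^4 - 56*m^3 + 89*m^2 - 70*m + 25)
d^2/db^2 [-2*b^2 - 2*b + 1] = -4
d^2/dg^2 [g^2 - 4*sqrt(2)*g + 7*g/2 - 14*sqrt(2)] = 2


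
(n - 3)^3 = n^3 - 9*n^2 + 27*n - 27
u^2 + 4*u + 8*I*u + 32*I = (u + 4)*(u + 8*I)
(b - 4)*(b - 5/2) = b^2 - 13*b/2 + 10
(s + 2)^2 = s^2 + 4*s + 4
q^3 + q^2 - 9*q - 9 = (q - 3)*(q + 1)*(q + 3)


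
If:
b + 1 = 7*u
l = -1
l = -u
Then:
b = 6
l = -1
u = 1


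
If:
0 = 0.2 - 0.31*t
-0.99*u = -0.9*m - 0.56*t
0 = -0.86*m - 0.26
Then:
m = -0.30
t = 0.65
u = 0.09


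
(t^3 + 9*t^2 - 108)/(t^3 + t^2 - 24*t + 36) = (t + 6)/(t - 2)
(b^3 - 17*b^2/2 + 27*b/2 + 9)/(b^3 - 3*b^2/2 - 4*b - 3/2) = (b - 6)/(b + 1)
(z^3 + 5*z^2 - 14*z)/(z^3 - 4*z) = (z + 7)/(z + 2)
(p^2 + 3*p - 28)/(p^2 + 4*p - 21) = (p - 4)/(p - 3)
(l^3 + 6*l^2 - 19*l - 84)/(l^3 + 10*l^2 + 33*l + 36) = (l^2 + 3*l - 28)/(l^2 + 7*l + 12)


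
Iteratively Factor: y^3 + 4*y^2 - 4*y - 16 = (y - 2)*(y^2 + 6*y + 8) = (y - 2)*(y + 4)*(y + 2)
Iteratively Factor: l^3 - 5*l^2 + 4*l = (l - 4)*(l^2 - l) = (l - 4)*(l - 1)*(l)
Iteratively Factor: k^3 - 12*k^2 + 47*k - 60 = (k - 4)*(k^2 - 8*k + 15) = (k - 4)*(k - 3)*(k - 5)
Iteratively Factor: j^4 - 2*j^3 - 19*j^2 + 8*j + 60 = (j + 3)*(j^3 - 5*j^2 - 4*j + 20) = (j - 2)*(j + 3)*(j^2 - 3*j - 10) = (j - 2)*(j + 2)*(j + 3)*(j - 5)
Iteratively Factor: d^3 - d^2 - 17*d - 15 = (d - 5)*(d^2 + 4*d + 3) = (d - 5)*(d + 1)*(d + 3)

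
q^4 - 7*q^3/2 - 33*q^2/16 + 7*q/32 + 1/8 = (q - 4)*(q - 1/4)*(q + 1/4)*(q + 1/2)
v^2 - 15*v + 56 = (v - 8)*(v - 7)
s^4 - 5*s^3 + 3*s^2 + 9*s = s*(s - 3)^2*(s + 1)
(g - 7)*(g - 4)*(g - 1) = g^3 - 12*g^2 + 39*g - 28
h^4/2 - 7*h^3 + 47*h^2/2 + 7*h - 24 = (h/2 + 1/2)*(h - 8)*(h - 6)*(h - 1)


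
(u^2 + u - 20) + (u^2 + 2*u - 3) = 2*u^2 + 3*u - 23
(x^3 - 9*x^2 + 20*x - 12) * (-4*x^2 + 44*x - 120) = -4*x^5 + 80*x^4 - 596*x^3 + 2008*x^2 - 2928*x + 1440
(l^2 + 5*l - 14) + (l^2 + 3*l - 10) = 2*l^2 + 8*l - 24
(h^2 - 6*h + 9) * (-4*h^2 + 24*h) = -4*h^4 + 48*h^3 - 180*h^2 + 216*h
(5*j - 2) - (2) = 5*j - 4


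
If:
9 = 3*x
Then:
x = 3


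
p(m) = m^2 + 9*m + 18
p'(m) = 2*m + 9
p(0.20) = 19.84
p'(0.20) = 9.40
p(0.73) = 25.10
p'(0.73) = 10.46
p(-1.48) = 6.87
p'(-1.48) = 6.04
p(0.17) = 19.56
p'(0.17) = 9.34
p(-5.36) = -1.51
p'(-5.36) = -1.72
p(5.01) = 88.19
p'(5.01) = 19.02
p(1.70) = 36.19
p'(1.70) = 12.40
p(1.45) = 33.15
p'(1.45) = 11.90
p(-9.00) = 18.00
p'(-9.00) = -9.00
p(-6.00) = 0.00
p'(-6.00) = -3.00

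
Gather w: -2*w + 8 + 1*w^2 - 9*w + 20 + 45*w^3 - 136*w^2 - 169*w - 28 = 45*w^3 - 135*w^2 - 180*w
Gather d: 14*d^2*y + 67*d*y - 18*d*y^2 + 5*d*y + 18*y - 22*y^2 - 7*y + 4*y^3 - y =14*d^2*y + d*(-18*y^2 + 72*y) + 4*y^3 - 22*y^2 + 10*y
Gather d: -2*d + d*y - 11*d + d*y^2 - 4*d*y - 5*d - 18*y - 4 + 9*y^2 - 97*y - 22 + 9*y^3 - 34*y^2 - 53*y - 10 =d*(y^2 - 3*y - 18) + 9*y^3 - 25*y^2 - 168*y - 36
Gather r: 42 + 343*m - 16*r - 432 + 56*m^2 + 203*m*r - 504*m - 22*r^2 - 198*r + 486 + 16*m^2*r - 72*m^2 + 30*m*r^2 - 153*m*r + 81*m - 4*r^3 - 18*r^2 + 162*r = -16*m^2 - 80*m - 4*r^3 + r^2*(30*m - 40) + r*(16*m^2 + 50*m - 52) + 96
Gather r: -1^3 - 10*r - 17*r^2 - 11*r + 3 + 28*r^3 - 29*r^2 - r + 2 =28*r^3 - 46*r^2 - 22*r + 4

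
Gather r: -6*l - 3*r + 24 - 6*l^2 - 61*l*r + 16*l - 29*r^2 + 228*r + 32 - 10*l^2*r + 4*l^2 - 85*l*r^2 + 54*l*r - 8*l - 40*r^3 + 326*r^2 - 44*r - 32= -2*l^2 + 2*l - 40*r^3 + r^2*(297 - 85*l) + r*(-10*l^2 - 7*l + 181) + 24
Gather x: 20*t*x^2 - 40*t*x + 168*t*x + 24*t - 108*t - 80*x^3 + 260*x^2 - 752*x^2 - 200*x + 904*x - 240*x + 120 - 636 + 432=-84*t - 80*x^3 + x^2*(20*t - 492) + x*(128*t + 464) - 84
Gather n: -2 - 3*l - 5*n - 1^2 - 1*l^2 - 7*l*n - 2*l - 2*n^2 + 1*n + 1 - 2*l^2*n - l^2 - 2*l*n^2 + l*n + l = -2*l^2 - 4*l + n^2*(-2*l - 2) + n*(-2*l^2 - 6*l - 4) - 2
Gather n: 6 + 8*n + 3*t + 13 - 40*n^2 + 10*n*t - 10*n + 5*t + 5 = -40*n^2 + n*(10*t - 2) + 8*t + 24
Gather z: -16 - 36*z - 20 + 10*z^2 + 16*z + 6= 10*z^2 - 20*z - 30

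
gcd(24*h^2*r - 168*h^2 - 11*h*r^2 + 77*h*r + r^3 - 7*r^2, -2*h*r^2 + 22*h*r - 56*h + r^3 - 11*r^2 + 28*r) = r - 7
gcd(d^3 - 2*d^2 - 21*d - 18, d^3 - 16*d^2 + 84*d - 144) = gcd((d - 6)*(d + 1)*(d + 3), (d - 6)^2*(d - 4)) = d - 6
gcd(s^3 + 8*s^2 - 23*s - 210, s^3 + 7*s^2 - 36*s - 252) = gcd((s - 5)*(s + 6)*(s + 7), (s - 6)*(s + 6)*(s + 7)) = s^2 + 13*s + 42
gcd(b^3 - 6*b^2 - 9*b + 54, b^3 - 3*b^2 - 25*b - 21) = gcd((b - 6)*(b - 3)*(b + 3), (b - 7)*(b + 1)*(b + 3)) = b + 3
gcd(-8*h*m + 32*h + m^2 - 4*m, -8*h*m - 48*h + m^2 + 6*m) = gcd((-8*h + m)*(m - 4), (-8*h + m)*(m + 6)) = 8*h - m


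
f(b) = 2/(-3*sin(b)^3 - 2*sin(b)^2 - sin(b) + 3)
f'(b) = 2*(9*sin(b)^2*cos(b) + 4*sin(b)*cos(b) + cos(b))/(-3*sin(b)^3 - 2*sin(b)^2 - sin(b) + 3)^2 = 2*(9*sin(b)^2 + 4*sin(b) + 1)*cos(b)/(3*sin(b)^3 + 2*sin(b)^2 + sin(b) - 3)^2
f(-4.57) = -0.70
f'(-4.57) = -0.48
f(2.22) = -3.44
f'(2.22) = -35.34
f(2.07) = -1.38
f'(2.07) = -5.21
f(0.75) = 4.56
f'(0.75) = 60.06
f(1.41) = -0.71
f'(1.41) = 0.55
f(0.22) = 0.75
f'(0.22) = 0.64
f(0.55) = 1.33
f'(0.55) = 4.19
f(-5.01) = -0.83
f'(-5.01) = 1.32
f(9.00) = 0.98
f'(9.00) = -1.83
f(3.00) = 0.71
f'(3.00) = -0.44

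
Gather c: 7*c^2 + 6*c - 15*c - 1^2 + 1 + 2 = 7*c^2 - 9*c + 2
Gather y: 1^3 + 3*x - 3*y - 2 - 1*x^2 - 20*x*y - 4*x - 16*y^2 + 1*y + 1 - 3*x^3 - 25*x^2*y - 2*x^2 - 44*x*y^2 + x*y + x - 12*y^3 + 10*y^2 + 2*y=-3*x^3 - 3*x^2 - 12*y^3 + y^2*(-44*x - 6) + y*(-25*x^2 - 19*x)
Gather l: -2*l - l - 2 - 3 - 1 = -3*l - 6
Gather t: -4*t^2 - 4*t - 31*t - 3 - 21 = -4*t^2 - 35*t - 24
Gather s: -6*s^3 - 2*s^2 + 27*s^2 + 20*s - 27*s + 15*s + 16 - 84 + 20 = -6*s^3 + 25*s^2 + 8*s - 48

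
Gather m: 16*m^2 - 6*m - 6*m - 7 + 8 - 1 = 16*m^2 - 12*m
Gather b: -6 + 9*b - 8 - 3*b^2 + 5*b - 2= -3*b^2 + 14*b - 16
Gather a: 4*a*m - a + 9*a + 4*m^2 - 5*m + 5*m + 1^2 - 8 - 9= a*(4*m + 8) + 4*m^2 - 16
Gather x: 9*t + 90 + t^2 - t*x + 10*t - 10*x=t^2 + 19*t + x*(-t - 10) + 90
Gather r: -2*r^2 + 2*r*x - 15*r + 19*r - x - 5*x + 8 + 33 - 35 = -2*r^2 + r*(2*x + 4) - 6*x + 6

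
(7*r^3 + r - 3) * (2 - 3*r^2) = -21*r^5 + 11*r^3 + 9*r^2 + 2*r - 6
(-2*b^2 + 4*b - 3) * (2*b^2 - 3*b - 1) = -4*b^4 + 14*b^3 - 16*b^2 + 5*b + 3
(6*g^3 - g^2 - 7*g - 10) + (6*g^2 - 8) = 6*g^3 + 5*g^2 - 7*g - 18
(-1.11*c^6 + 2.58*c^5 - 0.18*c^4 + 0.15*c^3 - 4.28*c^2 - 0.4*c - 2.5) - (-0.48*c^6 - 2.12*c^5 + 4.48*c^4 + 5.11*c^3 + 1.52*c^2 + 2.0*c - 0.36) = -0.63*c^6 + 4.7*c^5 - 4.66*c^4 - 4.96*c^3 - 5.8*c^2 - 2.4*c - 2.14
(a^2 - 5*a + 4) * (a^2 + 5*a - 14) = a^4 - 35*a^2 + 90*a - 56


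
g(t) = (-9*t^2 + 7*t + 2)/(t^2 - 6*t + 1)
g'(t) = (6 - 2*t)*(-9*t^2 + 7*t + 2)/(t^2 - 6*t + 1)^2 + (7 - 18*t)/(t^2 - 6*t + 1)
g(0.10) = 6.37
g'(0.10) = 102.74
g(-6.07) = -5.01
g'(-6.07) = 0.34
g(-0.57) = -1.04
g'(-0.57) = 2.08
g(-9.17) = -5.85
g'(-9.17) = 0.21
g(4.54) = 26.96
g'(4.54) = 28.03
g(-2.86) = -3.48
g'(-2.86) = 0.67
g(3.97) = 15.87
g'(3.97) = 13.49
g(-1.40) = -2.24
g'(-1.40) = 1.10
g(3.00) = 7.25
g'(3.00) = 5.88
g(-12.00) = -6.35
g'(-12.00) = 0.15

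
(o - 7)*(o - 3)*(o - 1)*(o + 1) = o^4 - 10*o^3 + 20*o^2 + 10*o - 21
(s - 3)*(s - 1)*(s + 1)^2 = s^4 - 2*s^3 - 4*s^2 + 2*s + 3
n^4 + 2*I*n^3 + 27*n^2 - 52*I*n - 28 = (n - 2*I)^2*(n - I)*(n + 7*I)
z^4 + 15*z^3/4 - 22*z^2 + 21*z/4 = z*(z - 3)*(z - 1/4)*(z + 7)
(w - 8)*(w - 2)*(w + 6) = w^3 - 4*w^2 - 44*w + 96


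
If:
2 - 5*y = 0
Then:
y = 2/5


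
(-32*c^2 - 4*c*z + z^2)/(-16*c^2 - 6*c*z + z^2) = (4*c + z)/(2*c + z)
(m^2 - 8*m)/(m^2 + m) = (m - 8)/(m + 1)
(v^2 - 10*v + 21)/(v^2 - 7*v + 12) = (v - 7)/(v - 4)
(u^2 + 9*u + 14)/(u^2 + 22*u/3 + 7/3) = 3*(u + 2)/(3*u + 1)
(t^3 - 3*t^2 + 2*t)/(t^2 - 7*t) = (t^2 - 3*t + 2)/(t - 7)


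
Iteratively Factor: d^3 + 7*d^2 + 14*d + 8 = (d + 4)*(d^2 + 3*d + 2) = (d + 1)*(d + 4)*(d + 2)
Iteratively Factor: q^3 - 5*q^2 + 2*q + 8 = (q - 2)*(q^2 - 3*q - 4) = (q - 4)*(q - 2)*(q + 1)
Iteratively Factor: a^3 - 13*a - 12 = (a + 3)*(a^2 - 3*a - 4) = (a + 1)*(a + 3)*(a - 4)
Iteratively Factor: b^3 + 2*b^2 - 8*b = (b + 4)*(b^2 - 2*b) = b*(b + 4)*(b - 2)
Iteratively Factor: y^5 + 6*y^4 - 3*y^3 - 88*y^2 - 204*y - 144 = (y + 2)*(y^4 + 4*y^3 - 11*y^2 - 66*y - 72) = (y + 2)*(y + 3)*(y^3 + y^2 - 14*y - 24) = (y - 4)*(y + 2)*(y + 3)*(y^2 + 5*y + 6) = (y - 4)*(y + 2)^2*(y + 3)*(y + 3)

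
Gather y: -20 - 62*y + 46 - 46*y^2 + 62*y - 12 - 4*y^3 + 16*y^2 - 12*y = -4*y^3 - 30*y^2 - 12*y + 14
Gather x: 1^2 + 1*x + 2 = x + 3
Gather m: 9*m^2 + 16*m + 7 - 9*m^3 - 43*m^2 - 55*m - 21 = -9*m^3 - 34*m^2 - 39*m - 14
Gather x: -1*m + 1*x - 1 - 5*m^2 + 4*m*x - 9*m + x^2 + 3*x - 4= -5*m^2 - 10*m + x^2 + x*(4*m + 4) - 5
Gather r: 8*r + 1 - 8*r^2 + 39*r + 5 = -8*r^2 + 47*r + 6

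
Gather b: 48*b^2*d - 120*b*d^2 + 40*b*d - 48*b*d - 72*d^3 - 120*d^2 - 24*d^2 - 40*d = 48*b^2*d + b*(-120*d^2 - 8*d) - 72*d^3 - 144*d^2 - 40*d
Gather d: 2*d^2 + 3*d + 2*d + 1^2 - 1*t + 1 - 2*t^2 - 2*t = 2*d^2 + 5*d - 2*t^2 - 3*t + 2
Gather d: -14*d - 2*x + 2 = -14*d - 2*x + 2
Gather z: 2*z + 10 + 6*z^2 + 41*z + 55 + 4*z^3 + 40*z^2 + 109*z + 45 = 4*z^3 + 46*z^2 + 152*z + 110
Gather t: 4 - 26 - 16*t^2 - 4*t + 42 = -16*t^2 - 4*t + 20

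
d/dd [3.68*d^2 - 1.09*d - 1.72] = 7.36*d - 1.09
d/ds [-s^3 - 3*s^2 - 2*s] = -3*s^2 - 6*s - 2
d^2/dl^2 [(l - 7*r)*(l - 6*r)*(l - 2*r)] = 6*l - 30*r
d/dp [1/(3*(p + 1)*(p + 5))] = 2*(-p - 3)/(3*(p^4 + 12*p^3 + 46*p^2 + 60*p + 25))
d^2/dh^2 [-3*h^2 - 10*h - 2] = -6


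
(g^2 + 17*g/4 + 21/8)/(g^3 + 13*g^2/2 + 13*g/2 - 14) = (g + 3/4)/(g^2 + 3*g - 4)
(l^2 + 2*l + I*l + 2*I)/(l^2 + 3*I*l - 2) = (l + 2)/(l + 2*I)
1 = 1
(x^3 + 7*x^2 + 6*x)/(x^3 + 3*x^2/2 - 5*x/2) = 2*(x^2 + 7*x + 6)/(2*x^2 + 3*x - 5)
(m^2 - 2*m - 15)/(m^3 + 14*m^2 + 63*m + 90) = (m - 5)/(m^2 + 11*m + 30)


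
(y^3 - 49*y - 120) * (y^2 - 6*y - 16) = y^5 - 6*y^4 - 65*y^3 + 174*y^2 + 1504*y + 1920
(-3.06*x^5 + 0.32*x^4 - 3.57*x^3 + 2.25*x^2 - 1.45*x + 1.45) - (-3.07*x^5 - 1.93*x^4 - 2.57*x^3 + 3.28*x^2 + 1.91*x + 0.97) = 0.00999999999999979*x^5 + 2.25*x^4 - 1.0*x^3 - 1.03*x^2 - 3.36*x + 0.48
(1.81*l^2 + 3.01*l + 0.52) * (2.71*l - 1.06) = 4.9051*l^3 + 6.2385*l^2 - 1.7814*l - 0.5512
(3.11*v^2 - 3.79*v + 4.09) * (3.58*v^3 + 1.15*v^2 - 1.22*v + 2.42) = 11.1338*v^5 - 9.9917*v^4 + 6.4895*v^3 + 16.8535*v^2 - 14.1616*v + 9.8978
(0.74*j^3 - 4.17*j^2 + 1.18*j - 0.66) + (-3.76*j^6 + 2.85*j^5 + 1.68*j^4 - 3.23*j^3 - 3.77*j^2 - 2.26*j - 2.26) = -3.76*j^6 + 2.85*j^5 + 1.68*j^4 - 2.49*j^3 - 7.94*j^2 - 1.08*j - 2.92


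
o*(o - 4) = o^2 - 4*o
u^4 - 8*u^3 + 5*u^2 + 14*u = u*(u - 7)*(u - 2)*(u + 1)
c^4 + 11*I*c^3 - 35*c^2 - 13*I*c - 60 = (c - I)*(c + 3*I)*(c + 4*I)*(c + 5*I)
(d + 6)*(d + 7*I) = d^2 + 6*d + 7*I*d + 42*I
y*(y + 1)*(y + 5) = y^3 + 6*y^2 + 5*y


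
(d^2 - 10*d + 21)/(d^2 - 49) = (d - 3)/(d + 7)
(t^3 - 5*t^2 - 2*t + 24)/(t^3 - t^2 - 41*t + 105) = (t^2 - 2*t - 8)/(t^2 + 2*t - 35)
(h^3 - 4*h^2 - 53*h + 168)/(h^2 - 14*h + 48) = (h^2 + 4*h - 21)/(h - 6)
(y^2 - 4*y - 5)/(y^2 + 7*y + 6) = (y - 5)/(y + 6)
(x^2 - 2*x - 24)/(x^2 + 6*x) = (x^2 - 2*x - 24)/(x*(x + 6))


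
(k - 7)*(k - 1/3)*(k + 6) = k^3 - 4*k^2/3 - 125*k/3 + 14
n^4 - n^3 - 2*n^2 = n^2*(n - 2)*(n + 1)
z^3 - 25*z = z*(z - 5)*(z + 5)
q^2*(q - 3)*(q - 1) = q^4 - 4*q^3 + 3*q^2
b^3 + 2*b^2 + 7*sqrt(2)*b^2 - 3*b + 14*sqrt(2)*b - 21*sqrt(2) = (b - 1)*(b + 3)*(b + 7*sqrt(2))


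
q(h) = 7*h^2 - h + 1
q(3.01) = 61.41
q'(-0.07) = -1.98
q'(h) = 14*h - 1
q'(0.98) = 12.72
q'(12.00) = 167.00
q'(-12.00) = -169.00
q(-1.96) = 29.85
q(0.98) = 6.74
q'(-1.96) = -28.44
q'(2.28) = 30.92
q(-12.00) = 1021.00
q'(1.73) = 23.22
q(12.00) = 997.00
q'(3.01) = 41.14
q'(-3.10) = -44.40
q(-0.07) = 1.10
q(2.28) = 35.11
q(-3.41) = 85.81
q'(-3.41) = -48.74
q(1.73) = 20.22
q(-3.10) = 71.37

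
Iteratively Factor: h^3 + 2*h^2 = (h)*(h^2 + 2*h) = h^2*(h + 2)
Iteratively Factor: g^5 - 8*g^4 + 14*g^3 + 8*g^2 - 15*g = (g - 5)*(g^4 - 3*g^3 - g^2 + 3*g) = (g - 5)*(g - 3)*(g^3 - g) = (g - 5)*(g - 3)*(g + 1)*(g^2 - g) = g*(g - 5)*(g - 3)*(g + 1)*(g - 1)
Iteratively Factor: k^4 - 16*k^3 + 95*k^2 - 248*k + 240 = (k - 5)*(k^3 - 11*k^2 + 40*k - 48) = (k - 5)*(k - 4)*(k^2 - 7*k + 12) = (k - 5)*(k - 4)^2*(k - 3)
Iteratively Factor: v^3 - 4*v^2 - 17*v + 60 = (v - 5)*(v^2 + v - 12) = (v - 5)*(v + 4)*(v - 3)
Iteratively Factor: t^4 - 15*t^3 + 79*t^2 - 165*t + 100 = (t - 5)*(t^3 - 10*t^2 + 29*t - 20) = (t - 5)^2*(t^2 - 5*t + 4) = (t - 5)^2*(t - 1)*(t - 4)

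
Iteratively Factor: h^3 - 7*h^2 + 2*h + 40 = (h - 5)*(h^2 - 2*h - 8) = (h - 5)*(h - 4)*(h + 2)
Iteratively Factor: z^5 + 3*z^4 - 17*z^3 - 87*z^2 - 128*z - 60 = (z - 5)*(z^4 + 8*z^3 + 23*z^2 + 28*z + 12) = (z - 5)*(z + 2)*(z^3 + 6*z^2 + 11*z + 6) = (z - 5)*(z + 2)^2*(z^2 + 4*z + 3) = (z - 5)*(z + 2)^2*(z + 3)*(z + 1)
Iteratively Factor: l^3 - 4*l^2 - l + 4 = (l - 1)*(l^2 - 3*l - 4) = (l - 1)*(l + 1)*(l - 4)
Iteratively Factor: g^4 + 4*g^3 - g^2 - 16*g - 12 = (g + 2)*(g^3 + 2*g^2 - 5*g - 6) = (g + 1)*(g + 2)*(g^2 + g - 6) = (g + 1)*(g + 2)*(g + 3)*(g - 2)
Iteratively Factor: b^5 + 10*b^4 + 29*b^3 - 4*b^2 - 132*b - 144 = (b + 3)*(b^4 + 7*b^3 + 8*b^2 - 28*b - 48) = (b + 2)*(b + 3)*(b^3 + 5*b^2 - 2*b - 24) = (b + 2)*(b + 3)^2*(b^2 + 2*b - 8) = (b + 2)*(b + 3)^2*(b + 4)*(b - 2)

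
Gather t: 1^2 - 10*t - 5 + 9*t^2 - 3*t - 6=9*t^2 - 13*t - 10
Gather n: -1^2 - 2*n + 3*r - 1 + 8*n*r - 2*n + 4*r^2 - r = n*(8*r - 4) + 4*r^2 + 2*r - 2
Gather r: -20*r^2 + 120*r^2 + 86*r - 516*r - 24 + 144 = 100*r^2 - 430*r + 120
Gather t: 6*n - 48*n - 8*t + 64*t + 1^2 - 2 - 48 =-42*n + 56*t - 49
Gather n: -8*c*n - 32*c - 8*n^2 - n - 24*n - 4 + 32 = -32*c - 8*n^2 + n*(-8*c - 25) + 28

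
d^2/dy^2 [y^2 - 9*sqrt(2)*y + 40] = 2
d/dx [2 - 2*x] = -2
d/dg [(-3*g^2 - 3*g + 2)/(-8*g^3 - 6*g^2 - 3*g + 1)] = 3*(-8*g^4 - 16*g^3 + 13*g^2 + 6*g + 1)/(64*g^6 + 96*g^5 + 84*g^4 + 20*g^3 - 3*g^2 - 6*g + 1)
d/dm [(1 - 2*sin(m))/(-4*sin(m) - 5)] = 14*cos(m)/(4*sin(m) + 5)^2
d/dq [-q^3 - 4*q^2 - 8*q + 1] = -3*q^2 - 8*q - 8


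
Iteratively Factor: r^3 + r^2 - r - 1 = (r + 1)*(r^2 - 1) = (r - 1)*(r + 1)*(r + 1)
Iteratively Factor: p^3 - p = (p)*(p^2 - 1) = p*(p - 1)*(p + 1)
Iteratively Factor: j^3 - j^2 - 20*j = (j + 4)*(j^2 - 5*j) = j*(j + 4)*(j - 5)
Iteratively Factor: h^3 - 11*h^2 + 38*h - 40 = (h - 2)*(h^2 - 9*h + 20) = (h - 5)*(h - 2)*(h - 4)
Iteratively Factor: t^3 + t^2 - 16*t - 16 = (t + 1)*(t^2 - 16) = (t - 4)*(t + 1)*(t + 4)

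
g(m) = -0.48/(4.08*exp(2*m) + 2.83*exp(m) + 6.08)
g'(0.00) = 0.03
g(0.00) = -0.04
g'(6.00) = 0.00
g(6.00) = 0.00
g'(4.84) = 0.00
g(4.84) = -0.00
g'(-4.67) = 0.00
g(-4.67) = -0.08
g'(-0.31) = 0.03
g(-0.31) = -0.05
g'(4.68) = 0.00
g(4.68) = -0.00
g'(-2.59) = 0.00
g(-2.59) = -0.08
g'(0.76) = 0.02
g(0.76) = -0.02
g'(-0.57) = 0.03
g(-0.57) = -0.05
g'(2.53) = 0.00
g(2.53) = -0.00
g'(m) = -0.48*(-8.16*exp(2*m) - 2.83*exp(m))/(4.08*exp(2*m) + 2.83*exp(m) + 6.08)^2 = (3.9168*exp(m) + 1.3584)*exp(m)/(4.08*exp(2*m) + 2.83*exp(m) + 6.08)^2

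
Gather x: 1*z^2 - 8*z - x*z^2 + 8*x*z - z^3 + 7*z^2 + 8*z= x*(-z^2 + 8*z) - z^3 + 8*z^2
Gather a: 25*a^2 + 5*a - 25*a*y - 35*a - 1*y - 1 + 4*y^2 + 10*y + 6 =25*a^2 + a*(-25*y - 30) + 4*y^2 + 9*y + 5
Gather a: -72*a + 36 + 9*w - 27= -72*a + 9*w + 9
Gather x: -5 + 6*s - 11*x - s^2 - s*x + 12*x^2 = -s^2 + 6*s + 12*x^2 + x*(-s - 11) - 5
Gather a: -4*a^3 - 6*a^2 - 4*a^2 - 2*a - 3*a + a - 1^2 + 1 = -4*a^3 - 10*a^2 - 4*a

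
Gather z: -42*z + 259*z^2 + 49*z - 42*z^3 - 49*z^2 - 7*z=-42*z^3 + 210*z^2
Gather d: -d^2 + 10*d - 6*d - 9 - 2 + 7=-d^2 + 4*d - 4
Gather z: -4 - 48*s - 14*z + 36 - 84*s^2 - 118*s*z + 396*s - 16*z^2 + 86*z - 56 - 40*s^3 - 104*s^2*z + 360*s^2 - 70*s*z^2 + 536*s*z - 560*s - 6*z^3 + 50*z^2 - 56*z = -40*s^3 + 276*s^2 - 212*s - 6*z^3 + z^2*(34 - 70*s) + z*(-104*s^2 + 418*s + 16) - 24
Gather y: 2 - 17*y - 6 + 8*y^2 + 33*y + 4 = 8*y^2 + 16*y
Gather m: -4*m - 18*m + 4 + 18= 22 - 22*m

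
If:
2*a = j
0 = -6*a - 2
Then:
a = -1/3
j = -2/3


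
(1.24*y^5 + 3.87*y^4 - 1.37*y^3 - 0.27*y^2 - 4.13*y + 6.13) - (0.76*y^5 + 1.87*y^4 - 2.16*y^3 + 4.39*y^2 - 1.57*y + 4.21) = 0.48*y^5 + 2.0*y^4 + 0.79*y^3 - 4.66*y^2 - 2.56*y + 1.92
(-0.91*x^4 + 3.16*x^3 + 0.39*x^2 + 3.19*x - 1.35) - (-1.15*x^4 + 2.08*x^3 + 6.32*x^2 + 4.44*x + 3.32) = 0.24*x^4 + 1.08*x^3 - 5.93*x^2 - 1.25*x - 4.67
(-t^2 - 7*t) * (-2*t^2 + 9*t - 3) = 2*t^4 + 5*t^3 - 60*t^2 + 21*t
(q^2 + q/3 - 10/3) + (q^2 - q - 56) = 2*q^2 - 2*q/3 - 178/3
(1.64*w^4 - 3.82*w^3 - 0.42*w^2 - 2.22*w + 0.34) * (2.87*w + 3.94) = 4.7068*w^5 - 4.5018*w^4 - 16.2562*w^3 - 8.0262*w^2 - 7.771*w + 1.3396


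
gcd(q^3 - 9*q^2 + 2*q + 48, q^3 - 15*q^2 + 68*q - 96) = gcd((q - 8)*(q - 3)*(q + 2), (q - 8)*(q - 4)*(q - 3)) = q^2 - 11*q + 24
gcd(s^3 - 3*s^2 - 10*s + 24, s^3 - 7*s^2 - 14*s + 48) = s^2 + s - 6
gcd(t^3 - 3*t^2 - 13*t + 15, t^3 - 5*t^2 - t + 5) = t^2 - 6*t + 5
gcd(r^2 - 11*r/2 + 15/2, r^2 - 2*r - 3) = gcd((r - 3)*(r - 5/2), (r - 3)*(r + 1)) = r - 3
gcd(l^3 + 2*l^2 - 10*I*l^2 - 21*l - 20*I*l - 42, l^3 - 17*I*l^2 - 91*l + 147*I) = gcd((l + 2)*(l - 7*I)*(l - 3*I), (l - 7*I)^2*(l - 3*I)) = l^2 - 10*I*l - 21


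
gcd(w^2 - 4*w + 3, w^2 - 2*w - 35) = 1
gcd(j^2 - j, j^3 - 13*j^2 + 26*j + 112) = 1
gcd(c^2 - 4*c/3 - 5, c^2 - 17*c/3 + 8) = c - 3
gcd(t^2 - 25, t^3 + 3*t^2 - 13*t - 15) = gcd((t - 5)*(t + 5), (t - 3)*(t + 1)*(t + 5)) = t + 5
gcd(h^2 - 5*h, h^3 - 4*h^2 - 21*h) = h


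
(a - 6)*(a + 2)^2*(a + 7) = a^4 + 5*a^3 - 34*a^2 - 164*a - 168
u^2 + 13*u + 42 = (u + 6)*(u + 7)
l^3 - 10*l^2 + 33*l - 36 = (l - 4)*(l - 3)^2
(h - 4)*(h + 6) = h^2 + 2*h - 24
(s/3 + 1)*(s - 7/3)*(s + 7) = s^3/3 + 23*s^2/9 - 7*s/9 - 49/3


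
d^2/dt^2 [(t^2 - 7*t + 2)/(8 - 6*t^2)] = (63*t^3 - 90*t^2 + 252*t - 40)/(27*t^6 - 108*t^4 + 144*t^2 - 64)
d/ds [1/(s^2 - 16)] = -2*s/(s^2 - 16)^2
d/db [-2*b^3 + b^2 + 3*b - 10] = -6*b^2 + 2*b + 3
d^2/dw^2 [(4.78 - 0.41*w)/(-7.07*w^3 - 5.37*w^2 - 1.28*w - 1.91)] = (122.962854*w^5 - 2773.73775*w^4 - 2887.406446*w^3 - 1153.023024*w^2 + 164.919786*w + 80.386212)/(353.393243*w^9 + 805.256739*w^8 + 803.572665*w^7 + 732.845742*w^6 + 580.573374*w^5 + 295.338477*w^4 + 158.244809*w^3 + 68.158923*w^2 + 14.008704*w + 6.967871)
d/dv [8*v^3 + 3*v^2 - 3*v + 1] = 24*v^2 + 6*v - 3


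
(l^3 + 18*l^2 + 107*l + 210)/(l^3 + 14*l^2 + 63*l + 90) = (l + 7)/(l + 3)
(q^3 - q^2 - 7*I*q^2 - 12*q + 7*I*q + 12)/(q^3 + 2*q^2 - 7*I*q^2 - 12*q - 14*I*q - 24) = (q - 1)/(q + 2)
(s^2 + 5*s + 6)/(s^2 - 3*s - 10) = (s + 3)/(s - 5)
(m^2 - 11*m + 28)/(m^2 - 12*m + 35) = (m - 4)/(m - 5)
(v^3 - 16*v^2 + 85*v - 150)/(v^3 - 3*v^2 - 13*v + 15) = (v^2 - 11*v + 30)/(v^2 + 2*v - 3)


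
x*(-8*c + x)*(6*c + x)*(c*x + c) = -48*c^3*x^2 - 48*c^3*x - 2*c^2*x^3 - 2*c^2*x^2 + c*x^4 + c*x^3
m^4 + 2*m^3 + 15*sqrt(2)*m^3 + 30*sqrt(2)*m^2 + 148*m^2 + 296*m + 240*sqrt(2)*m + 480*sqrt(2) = (m + 2)*(m + 4*sqrt(2))*(m + 5*sqrt(2))*(m + 6*sqrt(2))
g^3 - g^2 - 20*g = g*(g - 5)*(g + 4)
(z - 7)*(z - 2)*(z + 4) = z^3 - 5*z^2 - 22*z + 56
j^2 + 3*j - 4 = (j - 1)*(j + 4)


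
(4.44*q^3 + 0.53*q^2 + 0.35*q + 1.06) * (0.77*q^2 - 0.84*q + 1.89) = 3.4188*q^5 - 3.3215*q^4 + 8.2159*q^3 + 1.5239*q^2 - 0.2289*q + 2.0034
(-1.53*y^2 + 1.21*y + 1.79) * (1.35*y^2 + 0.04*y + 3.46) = -2.0655*y^4 + 1.5723*y^3 - 2.8289*y^2 + 4.2582*y + 6.1934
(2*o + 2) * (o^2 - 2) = 2*o^3 + 2*o^2 - 4*o - 4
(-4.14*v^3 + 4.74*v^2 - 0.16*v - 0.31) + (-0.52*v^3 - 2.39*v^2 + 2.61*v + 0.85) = -4.66*v^3 + 2.35*v^2 + 2.45*v + 0.54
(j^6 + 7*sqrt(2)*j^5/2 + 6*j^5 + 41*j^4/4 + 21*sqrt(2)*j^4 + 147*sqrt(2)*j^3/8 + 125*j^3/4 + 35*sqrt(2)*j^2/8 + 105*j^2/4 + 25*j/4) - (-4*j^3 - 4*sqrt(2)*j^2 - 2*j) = j^6 + 7*sqrt(2)*j^5/2 + 6*j^5 + 41*j^4/4 + 21*sqrt(2)*j^4 + 147*sqrt(2)*j^3/8 + 141*j^3/4 + 67*sqrt(2)*j^2/8 + 105*j^2/4 + 33*j/4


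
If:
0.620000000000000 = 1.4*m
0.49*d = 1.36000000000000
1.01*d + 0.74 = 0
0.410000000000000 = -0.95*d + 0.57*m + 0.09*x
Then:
No Solution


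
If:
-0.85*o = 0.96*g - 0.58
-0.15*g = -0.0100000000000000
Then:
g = 0.07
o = 0.61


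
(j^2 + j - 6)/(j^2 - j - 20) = (-j^2 - j + 6)/(-j^2 + j + 20)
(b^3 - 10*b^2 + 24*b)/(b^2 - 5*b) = (b^2 - 10*b + 24)/(b - 5)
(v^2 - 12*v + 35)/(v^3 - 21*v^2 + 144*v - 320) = (v - 7)/(v^2 - 16*v + 64)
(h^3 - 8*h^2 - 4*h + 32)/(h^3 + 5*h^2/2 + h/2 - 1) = 2*(h^2 - 10*h + 16)/(2*h^2 + h - 1)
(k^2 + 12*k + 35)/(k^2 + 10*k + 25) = (k + 7)/(k + 5)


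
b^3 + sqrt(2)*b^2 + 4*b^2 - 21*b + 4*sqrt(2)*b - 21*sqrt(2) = (b - 3)*(b + 7)*(b + sqrt(2))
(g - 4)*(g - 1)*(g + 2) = g^3 - 3*g^2 - 6*g + 8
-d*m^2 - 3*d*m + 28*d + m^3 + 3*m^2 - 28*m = (-d + m)*(m - 4)*(m + 7)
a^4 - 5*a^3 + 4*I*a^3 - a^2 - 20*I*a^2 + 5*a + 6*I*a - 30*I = (a - 5)*(a - I)*(a + 2*I)*(a + 3*I)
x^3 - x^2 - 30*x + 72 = (x - 4)*(x - 3)*(x + 6)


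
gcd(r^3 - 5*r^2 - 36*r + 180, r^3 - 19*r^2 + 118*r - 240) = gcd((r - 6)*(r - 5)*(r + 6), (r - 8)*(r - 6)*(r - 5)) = r^2 - 11*r + 30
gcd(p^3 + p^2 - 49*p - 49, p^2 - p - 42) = p - 7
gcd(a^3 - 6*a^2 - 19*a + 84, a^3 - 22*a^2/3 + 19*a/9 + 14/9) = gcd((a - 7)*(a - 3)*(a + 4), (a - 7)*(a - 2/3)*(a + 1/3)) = a - 7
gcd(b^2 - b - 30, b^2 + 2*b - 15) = b + 5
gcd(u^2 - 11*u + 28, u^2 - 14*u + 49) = u - 7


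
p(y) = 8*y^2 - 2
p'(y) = 16*y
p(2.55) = 50.02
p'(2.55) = 40.80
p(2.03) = 30.97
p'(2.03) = 32.48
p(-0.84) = 3.64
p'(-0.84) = -13.44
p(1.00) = 6.00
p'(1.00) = 16.00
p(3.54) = 98.25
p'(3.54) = 56.64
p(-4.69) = 173.97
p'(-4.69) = -75.04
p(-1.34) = 12.36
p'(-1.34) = -21.44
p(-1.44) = 14.59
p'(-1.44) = -23.04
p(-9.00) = 646.00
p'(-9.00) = -144.00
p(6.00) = 286.00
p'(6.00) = 96.00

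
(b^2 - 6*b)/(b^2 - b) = (b - 6)/(b - 1)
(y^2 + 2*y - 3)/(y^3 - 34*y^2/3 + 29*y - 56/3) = 3*(y + 3)/(3*y^2 - 31*y + 56)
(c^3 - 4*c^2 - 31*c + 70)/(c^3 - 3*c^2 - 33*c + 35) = (c - 2)/(c - 1)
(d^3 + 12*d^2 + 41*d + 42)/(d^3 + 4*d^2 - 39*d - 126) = (d + 2)/(d - 6)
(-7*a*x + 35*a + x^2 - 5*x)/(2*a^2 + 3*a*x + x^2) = (-7*a*x + 35*a + x^2 - 5*x)/(2*a^2 + 3*a*x + x^2)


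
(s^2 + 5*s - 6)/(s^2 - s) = (s + 6)/s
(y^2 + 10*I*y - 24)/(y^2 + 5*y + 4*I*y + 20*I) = (y + 6*I)/(y + 5)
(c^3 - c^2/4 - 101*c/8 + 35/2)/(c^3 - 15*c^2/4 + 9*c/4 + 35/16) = 2*(c + 4)/(2*c + 1)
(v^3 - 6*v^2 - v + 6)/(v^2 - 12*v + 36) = (v^2 - 1)/(v - 6)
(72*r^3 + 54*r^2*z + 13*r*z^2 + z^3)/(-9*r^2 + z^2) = (24*r^2 + 10*r*z + z^2)/(-3*r + z)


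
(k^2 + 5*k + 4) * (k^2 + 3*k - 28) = k^4 + 8*k^3 - 9*k^2 - 128*k - 112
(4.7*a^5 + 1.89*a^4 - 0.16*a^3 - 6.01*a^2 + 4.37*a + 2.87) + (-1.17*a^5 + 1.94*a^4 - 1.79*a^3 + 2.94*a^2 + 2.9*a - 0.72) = 3.53*a^5 + 3.83*a^4 - 1.95*a^3 - 3.07*a^2 + 7.27*a + 2.15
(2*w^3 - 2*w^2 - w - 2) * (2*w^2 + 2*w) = 4*w^5 - 6*w^3 - 6*w^2 - 4*w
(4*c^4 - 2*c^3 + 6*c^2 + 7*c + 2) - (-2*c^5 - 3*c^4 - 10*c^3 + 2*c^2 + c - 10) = 2*c^5 + 7*c^4 + 8*c^3 + 4*c^2 + 6*c + 12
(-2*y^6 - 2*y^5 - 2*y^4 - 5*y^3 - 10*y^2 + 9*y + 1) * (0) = 0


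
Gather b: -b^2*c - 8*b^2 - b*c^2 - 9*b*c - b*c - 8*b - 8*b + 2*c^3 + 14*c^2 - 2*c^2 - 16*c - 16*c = b^2*(-c - 8) + b*(-c^2 - 10*c - 16) + 2*c^3 + 12*c^2 - 32*c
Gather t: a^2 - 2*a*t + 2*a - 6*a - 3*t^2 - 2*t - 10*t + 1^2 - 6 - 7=a^2 - 4*a - 3*t^2 + t*(-2*a - 12) - 12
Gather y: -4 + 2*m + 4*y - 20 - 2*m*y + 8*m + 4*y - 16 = 10*m + y*(8 - 2*m) - 40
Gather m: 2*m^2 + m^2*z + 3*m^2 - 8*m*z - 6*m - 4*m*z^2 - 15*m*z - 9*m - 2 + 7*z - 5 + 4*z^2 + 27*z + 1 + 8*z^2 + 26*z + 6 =m^2*(z + 5) + m*(-4*z^2 - 23*z - 15) + 12*z^2 + 60*z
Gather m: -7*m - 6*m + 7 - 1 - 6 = -13*m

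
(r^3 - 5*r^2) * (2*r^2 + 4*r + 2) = 2*r^5 - 6*r^4 - 18*r^3 - 10*r^2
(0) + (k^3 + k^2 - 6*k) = k^3 + k^2 - 6*k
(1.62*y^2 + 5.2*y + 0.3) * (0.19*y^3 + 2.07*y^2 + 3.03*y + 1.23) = 0.3078*y^5 + 4.3414*y^4 + 15.7296*y^3 + 18.3696*y^2 + 7.305*y + 0.369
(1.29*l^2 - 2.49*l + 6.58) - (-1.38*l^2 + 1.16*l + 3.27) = 2.67*l^2 - 3.65*l + 3.31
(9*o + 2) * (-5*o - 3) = -45*o^2 - 37*o - 6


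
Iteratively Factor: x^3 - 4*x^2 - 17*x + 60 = (x + 4)*(x^2 - 8*x + 15) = (x - 5)*(x + 4)*(x - 3)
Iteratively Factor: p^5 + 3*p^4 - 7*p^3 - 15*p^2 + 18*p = (p)*(p^4 + 3*p^3 - 7*p^2 - 15*p + 18) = p*(p - 1)*(p^3 + 4*p^2 - 3*p - 18) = p*(p - 1)*(p + 3)*(p^2 + p - 6) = p*(p - 1)*(p + 3)^2*(p - 2)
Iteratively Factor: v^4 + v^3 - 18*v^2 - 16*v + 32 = (v - 1)*(v^3 + 2*v^2 - 16*v - 32) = (v - 1)*(v + 4)*(v^2 - 2*v - 8) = (v - 4)*(v - 1)*(v + 4)*(v + 2)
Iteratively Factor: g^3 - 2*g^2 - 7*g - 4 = (g - 4)*(g^2 + 2*g + 1) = (g - 4)*(g + 1)*(g + 1)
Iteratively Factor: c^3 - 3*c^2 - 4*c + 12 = (c + 2)*(c^2 - 5*c + 6) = (c - 3)*(c + 2)*(c - 2)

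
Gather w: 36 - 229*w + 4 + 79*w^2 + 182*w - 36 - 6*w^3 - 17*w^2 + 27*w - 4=-6*w^3 + 62*w^2 - 20*w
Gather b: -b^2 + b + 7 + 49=-b^2 + b + 56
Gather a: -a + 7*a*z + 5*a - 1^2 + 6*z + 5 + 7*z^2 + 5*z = a*(7*z + 4) + 7*z^2 + 11*z + 4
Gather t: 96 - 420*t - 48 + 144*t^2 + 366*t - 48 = 144*t^2 - 54*t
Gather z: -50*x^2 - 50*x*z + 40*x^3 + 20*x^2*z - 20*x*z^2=40*x^3 - 50*x^2 - 20*x*z^2 + z*(20*x^2 - 50*x)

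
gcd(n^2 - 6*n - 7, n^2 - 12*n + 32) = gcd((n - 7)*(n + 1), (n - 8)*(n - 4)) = 1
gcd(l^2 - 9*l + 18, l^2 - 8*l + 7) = 1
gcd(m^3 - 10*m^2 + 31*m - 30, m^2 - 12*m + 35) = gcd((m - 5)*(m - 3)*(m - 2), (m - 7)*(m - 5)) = m - 5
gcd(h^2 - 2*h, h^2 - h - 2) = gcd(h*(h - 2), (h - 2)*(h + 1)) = h - 2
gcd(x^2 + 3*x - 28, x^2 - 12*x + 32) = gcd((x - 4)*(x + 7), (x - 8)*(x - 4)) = x - 4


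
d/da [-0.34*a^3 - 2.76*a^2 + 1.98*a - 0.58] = -1.02*a^2 - 5.52*a + 1.98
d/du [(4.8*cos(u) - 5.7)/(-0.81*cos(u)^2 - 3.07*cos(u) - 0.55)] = (-3.888*cos(u)^2 + 9.234*cos(u) + 20.139)*sin(u)/(0.6561*cos(u)^4 + 4.9734*cos(u)^3 + 10.3159*cos(u)^2 + 3.377*cos(u) + 0.3025)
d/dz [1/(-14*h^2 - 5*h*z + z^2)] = (5*h - 2*z)/(14*h^2 + 5*h*z - z^2)^2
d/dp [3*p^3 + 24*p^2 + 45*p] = 9*p^2 + 48*p + 45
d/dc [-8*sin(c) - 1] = -8*cos(c)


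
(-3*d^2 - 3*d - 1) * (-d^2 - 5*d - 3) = 3*d^4 + 18*d^3 + 25*d^2 + 14*d + 3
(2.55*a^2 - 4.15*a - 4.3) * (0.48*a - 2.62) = 1.224*a^3 - 8.673*a^2 + 8.809*a + 11.266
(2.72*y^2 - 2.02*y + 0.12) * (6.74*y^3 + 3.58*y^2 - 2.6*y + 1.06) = 18.3328*y^5 - 3.8772*y^4 - 13.4948*y^3 + 8.5648*y^2 - 2.4532*y + 0.1272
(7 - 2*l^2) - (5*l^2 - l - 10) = -7*l^2 + l + 17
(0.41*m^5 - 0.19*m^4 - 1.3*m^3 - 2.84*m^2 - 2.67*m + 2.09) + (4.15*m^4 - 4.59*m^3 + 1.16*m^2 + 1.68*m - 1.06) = 0.41*m^5 + 3.96*m^4 - 5.89*m^3 - 1.68*m^2 - 0.99*m + 1.03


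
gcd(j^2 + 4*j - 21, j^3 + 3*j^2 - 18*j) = j - 3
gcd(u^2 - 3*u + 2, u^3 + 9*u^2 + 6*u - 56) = u - 2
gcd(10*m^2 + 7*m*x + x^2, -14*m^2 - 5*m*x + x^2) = 2*m + x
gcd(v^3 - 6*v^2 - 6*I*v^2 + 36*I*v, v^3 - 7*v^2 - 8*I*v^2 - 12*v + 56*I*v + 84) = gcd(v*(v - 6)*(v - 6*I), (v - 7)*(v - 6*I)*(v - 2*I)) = v - 6*I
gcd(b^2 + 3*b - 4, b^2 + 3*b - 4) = b^2 + 3*b - 4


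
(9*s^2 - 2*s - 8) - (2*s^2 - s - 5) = 7*s^2 - s - 3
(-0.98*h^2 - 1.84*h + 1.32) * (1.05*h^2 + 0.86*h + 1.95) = -1.029*h^4 - 2.7748*h^3 - 2.1074*h^2 - 2.4528*h + 2.574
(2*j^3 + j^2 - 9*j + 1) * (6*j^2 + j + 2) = 12*j^5 + 8*j^4 - 49*j^3 - j^2 - 17*j + 2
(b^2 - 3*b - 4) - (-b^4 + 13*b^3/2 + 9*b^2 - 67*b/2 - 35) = b^4 - 13*b^3/2 - 8*b^2 + 61*b/2 + 31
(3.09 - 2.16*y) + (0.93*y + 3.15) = 6.24 - 1.23*y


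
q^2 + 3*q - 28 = (q - 4)*(q + 7)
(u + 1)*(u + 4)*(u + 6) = u^3 + 11*u^2 + 34*u + 24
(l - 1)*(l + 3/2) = l^2 + l/2 - 3/2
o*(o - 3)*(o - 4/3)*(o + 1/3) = o^4 - 4*o^3 + 23*o^2/9 + 4*o/3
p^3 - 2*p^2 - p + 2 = (p - 2)*(p - 1)*(p + 1)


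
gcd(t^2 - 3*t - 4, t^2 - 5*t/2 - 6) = t - 4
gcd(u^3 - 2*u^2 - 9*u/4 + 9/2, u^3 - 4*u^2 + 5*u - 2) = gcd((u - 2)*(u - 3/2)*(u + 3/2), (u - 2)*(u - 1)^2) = u - 2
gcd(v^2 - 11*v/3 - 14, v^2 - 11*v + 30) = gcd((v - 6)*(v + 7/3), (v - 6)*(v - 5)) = v - 6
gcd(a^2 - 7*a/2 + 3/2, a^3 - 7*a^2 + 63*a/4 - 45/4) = a - 3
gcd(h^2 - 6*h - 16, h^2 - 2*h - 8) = h + 2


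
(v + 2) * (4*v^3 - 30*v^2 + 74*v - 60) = 4*v^4 - 22*v^3 + 14*v^2 + 88*v - 120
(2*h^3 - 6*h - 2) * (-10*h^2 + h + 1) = -20*h^5 + 2*h^4 + 62*h^3 + 14*h^2 - 8*h - 2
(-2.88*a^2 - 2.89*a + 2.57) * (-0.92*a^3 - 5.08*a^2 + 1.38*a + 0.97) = 2.6496*a^5 + 17.2892*a^4 + 8.3424*a^3 - 19.8374*a^2 + 0.743299999999999*a + 2.4929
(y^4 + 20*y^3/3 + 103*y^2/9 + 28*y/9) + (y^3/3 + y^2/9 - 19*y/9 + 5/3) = y^4 + 7*y^3 + 104*y^2/9 + y + 5/3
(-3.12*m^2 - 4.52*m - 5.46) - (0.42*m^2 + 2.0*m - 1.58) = -3.54*m^2 - 6.52*m - 3.88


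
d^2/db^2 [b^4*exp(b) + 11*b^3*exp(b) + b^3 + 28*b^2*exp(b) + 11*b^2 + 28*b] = b^4*exp(b) + 19*b^3*exp(b) + 106*b^2*exp(b) + 178*b*exp(b) + 6*b + 56*exp(b) + 22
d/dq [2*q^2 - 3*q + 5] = 4*q - 3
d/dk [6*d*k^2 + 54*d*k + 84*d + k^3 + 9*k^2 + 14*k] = 12*d*k + 54*d + 3*k^2 + 18*k + 14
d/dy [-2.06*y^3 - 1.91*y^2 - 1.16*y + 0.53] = -6.18*y^2 - 3.82*y - 1.16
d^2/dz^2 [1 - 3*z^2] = -6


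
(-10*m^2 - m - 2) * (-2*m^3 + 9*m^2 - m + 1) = 20*m^5 - 88*m^4 + 5*m^3 - 27*m^2 + m - 2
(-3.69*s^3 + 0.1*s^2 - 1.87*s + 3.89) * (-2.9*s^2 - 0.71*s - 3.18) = 10.701*s^5 + 2.3299*s^4 + 17.0862*s^3 - 10.2713*s^2 + 3.1847*s - 12.3702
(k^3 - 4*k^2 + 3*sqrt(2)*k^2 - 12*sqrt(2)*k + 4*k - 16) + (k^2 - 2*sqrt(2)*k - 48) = k^3 - 3*k^2 + 3*sqrt(2)*k^2 - 14*sqrt(2)*k + 4*k - 64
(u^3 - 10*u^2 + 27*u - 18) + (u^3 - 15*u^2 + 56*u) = 2*u^3 - 25*u^2 + 83*u - 18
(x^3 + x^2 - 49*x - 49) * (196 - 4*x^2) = -4*x^5 - 4*x^4 + 392*x^3 + 392*x^2 - 9604*x - 9604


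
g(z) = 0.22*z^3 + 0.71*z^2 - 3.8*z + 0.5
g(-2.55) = 11.16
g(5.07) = 28.16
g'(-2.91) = -2.34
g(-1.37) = 6.47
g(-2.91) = 12.15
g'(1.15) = -1.29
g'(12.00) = 108.28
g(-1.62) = 7.58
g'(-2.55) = -3.13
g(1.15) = -2.60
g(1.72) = -2.82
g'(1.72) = 0.59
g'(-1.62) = -4.37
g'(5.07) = 20.36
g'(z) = 0.66*z^2 + 1.42*z - 3.8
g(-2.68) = 11.55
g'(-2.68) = -2.87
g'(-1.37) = -4.51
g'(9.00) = 62.44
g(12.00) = 437.30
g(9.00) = 184.19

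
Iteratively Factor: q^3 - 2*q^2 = (q)*(q^2 - 2*q) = q*(q - 2)*(q)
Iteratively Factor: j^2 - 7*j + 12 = (j - 3)*(j - 4)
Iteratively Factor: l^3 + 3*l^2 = (l)*(l^2 + 3*l) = l^2*(l + 3)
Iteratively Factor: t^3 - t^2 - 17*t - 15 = (t + 1)*(t^2 - 2*t - 15) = (t + 1)*(t + 3)*(t - 5)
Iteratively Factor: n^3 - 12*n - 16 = (n + 2)*(n^2 - 2*n - 8) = (n + 2)^2*(n - 4)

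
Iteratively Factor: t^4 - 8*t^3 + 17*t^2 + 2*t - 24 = (t - 3)*(t^3 - 5*t^2 + 2*t + 8) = (t - 4)*(t - 3)*(t^2 - t - 2) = (t - 4)*(t - 3)*(t + 1)*(t - 2)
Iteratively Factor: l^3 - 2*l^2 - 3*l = (l + 1)*(l^2 - 3*l) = (l - 3)*(l + 1)*(l)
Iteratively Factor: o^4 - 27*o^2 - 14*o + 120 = (o - 2)*(o^3 + 2*o^2 - 23*o - 60) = (o - 5)*(o - 2)*(o^2 + 7*o + 12) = (o - 5)*(o - 2)*(o + 3)*(o + 4)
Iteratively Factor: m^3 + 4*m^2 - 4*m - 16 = (m + 2)*(m^2 + 2*m - 8) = (m - 2)*(m + 2)*(m + 4)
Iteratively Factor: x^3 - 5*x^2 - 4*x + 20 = (x - 2)*(x^2 - 3*x - 10) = (x - 5)*(x - 2)*(x + 2)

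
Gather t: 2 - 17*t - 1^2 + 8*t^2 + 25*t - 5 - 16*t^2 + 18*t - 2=-8*t^2 + 26*t - 6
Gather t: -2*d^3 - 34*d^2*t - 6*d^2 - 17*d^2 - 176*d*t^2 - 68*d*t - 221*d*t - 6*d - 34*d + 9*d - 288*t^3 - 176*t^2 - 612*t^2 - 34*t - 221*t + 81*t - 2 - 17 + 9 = -2*d^3 - 23*d^2 - 31*d - 288*t^3 + t^2*(-176*d - 788) + t*(-34*d^2 - 289*d - 174) - 10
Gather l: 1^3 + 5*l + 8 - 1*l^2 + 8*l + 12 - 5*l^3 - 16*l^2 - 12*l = -5*l^3 - 17*l^2 + l + 21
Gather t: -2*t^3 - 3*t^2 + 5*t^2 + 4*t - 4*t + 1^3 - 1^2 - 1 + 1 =-2*t^3 + 2*t^2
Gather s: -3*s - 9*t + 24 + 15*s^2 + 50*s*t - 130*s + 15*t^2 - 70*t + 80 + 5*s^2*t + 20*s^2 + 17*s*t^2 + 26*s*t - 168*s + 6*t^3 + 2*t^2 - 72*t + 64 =s^2*(5*t + 35) + s*(17*t^2 + 76*t - 301) + 6*t^3 + 17*t^2 - 151*t + 168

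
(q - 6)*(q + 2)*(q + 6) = q^3 + 2*q^2 - 36*q - 72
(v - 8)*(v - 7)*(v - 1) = v^3 - 16*v^2 + 71*v - 56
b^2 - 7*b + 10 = (b - 5)*(b - 2)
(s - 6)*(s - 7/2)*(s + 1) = s^3 - 17*s^2/2 + 23*s/2 + 21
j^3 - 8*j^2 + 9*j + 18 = (j - 6)*(j - 3)*(j + 1)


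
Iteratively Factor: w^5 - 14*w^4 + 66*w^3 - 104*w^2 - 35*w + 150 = (w + 1)*(w^4 - 15*w^3 + 81*w^2 - 185*w + 150) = (w - 3)*(w + 1)*(w^3 - 12*w^2 + 45*w - 50) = (w - 5)*(w - 3)*(w + 1)*(w^2 - 7*w + 10) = (w - 5)*(w - 3)*(w - 2)*(w + 1)*(w - 5)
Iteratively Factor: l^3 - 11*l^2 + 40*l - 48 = (l - 4)*(l^2 - 7*l + 12) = (l - 4)*(l - 3)*(l - 4)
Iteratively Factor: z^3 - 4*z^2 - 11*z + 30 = (z + 3)*(z^2 - 7*z + 10) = (z - 5)*(z + 3)*(z - 2)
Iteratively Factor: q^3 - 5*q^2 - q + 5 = (q - 5)*(q^2 - 1) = (q - 5)*(q + 1)*(q - 1)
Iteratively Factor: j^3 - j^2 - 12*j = (j + 3)*(j^2 - 4*j) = (j - 4)*(j + 3)*(j)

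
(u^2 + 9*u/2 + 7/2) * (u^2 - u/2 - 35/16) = u^4 + 4*u^3 - 15*u^2/16 - 371*u/32 - 245/32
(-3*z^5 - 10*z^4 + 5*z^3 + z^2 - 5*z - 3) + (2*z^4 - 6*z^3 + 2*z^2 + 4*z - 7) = -3*z^5 - 8*z^4 - z^3 + 3*z^2 - z - 10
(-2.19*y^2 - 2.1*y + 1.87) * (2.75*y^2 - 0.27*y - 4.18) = -6.0225*y^4 - 5.1837*y^3 + 14.8637*y^2 + 8.2731*y - 7.8166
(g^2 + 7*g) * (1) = g^2 + 7*g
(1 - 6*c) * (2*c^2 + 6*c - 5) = -12*c^3 - 34*c^2 + 36*c - 5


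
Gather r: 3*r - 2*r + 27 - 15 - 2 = r + 10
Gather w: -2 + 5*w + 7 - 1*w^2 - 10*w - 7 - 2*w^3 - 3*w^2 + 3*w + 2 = -2*w^3 - 4*w^2 - 2*w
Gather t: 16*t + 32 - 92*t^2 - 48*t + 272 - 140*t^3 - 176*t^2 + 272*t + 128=-140*t^3 - 268*t^2 + 240*t + 432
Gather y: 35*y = 35*y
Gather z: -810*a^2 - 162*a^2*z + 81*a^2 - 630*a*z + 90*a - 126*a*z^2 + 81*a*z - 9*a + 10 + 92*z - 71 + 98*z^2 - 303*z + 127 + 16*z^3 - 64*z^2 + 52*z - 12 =-729*a^2 + 81*a + 16*z^3 + z^2*(34 - 126*a) + z*(-162*a^2 - 549*a - 159) + 54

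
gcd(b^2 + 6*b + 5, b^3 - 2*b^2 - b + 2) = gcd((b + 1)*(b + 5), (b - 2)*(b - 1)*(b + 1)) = b + 1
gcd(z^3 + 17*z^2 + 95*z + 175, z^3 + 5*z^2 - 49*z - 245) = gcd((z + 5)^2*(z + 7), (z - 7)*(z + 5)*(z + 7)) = z^2 + 12*z + 35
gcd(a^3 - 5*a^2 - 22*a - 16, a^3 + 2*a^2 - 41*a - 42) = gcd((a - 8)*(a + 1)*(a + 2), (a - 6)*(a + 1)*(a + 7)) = a + 1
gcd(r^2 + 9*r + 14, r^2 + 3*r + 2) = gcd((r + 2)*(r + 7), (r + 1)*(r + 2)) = r + 2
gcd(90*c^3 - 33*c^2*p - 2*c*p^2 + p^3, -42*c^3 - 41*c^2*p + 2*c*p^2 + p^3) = 1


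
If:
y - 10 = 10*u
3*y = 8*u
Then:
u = -15/11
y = -40/11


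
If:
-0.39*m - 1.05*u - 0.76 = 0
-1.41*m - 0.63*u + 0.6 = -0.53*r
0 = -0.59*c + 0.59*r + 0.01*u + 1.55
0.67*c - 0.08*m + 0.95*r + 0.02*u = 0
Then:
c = 1.56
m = 0.43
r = -1.05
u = -0.88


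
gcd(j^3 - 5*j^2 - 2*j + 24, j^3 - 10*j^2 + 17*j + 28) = j - 4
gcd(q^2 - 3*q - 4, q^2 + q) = q + 1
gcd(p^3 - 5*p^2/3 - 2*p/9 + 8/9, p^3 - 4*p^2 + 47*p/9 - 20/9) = p^2 - 7*p/3 + 4/3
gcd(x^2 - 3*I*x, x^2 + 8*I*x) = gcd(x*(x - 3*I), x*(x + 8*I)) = x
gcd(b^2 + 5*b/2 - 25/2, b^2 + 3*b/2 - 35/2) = b + 5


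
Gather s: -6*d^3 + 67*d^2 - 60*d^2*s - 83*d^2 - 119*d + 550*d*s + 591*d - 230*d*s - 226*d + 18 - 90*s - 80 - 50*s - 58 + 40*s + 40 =-6*d^3 - 16*d^2 + 246*d + s*(-60*d^2 + 320*d - 100) - 80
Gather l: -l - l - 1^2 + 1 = -2*l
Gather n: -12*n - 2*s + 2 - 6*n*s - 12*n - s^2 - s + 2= n*(-6*s - 24) - s^2 - 3*s + 4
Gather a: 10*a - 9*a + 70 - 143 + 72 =a - 1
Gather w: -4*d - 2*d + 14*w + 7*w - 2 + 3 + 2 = -6*d + 21*w + 3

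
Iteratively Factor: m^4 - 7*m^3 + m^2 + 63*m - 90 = (m - 5)*(m^3 - 2*m^2 - 9*m + 18) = (m - 5)*(m - 3)*(m^2 + m - 6) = (m - 5)*(m - 3)*(m - 2)*(m + 3)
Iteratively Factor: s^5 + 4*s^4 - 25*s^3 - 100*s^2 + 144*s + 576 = (s + 4)*(s^4 - 25*s^2 + 144) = (s - 3)*(s + 4)*(s^3 + 3*s^2 - 16*s - 48) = (s - 4)*(s - 3)*(s + 4)*(s^2 + 7*s + 12) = (s - 4)*(s - 3)*(s + 3)*(s + 4)*(s + 4)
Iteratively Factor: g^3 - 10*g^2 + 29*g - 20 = (g - 4)*(g^2 - 6*g + 5) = (g - 5)*(g - 4)*(g - 1)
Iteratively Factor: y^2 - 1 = (y - 1)*(y + 1)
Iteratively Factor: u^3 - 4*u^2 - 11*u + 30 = (u + 3)*(u^2 - 7*u + 10) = (u - 5)*(u + 3)*(u - 2)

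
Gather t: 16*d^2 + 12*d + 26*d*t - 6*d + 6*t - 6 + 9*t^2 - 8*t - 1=16*d^2 + 6*d + 9*t^2 + t*(26*d - 2) - 7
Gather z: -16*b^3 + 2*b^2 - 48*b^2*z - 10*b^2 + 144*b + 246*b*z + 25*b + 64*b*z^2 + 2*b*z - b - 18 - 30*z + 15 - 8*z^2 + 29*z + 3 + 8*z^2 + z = -16*b^3 - 8*b^2 + 64*b*z^2 + 168*b + z*(-48*b^2 + 248*b)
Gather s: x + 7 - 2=x + 5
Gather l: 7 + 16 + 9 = 32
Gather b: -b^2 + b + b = -b^2 + 2*b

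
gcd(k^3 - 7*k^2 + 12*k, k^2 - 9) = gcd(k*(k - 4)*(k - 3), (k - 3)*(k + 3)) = k - 3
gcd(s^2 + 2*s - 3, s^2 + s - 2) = s - 1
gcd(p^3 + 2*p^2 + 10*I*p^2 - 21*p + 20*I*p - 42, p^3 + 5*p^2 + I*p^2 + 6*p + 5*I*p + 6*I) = p + 2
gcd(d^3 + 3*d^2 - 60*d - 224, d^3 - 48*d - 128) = d^2 - 4*d - 32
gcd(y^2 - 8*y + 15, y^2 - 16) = 1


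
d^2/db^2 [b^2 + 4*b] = 2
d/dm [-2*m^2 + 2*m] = 2 - 4*m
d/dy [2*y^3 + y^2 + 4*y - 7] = 6*y^2 + 2*y + 4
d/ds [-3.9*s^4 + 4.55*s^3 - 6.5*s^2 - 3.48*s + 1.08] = -15.6*s^3 + 13.65*s^2 - 13.0*s - 3.48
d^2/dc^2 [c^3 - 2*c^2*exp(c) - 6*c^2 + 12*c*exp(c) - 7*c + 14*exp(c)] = -2*c^2*exp(c) + 4*c*exp(c) + 6*c + 34*exp(c) - 12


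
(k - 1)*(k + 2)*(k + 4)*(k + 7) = k^4 + 12*k^3 + 37*k^2 + 6*k - 56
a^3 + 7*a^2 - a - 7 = (a - 1)*(a + 1)*(a + 7)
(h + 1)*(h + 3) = h^2 + 4*h + 3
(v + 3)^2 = v^2 + 6*v + 9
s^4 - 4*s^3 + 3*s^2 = s^2*(s - 3)*(s - 1)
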